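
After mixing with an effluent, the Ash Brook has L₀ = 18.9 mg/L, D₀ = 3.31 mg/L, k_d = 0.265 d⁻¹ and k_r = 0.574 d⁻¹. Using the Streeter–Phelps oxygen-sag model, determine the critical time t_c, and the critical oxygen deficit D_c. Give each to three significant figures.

t_c ≈ 1.76 d; D_c ≈ 5.47 mg/L

t_c = [1/(k_r−k_d)] ln[(k_r/k_d)(1 − D₀(k_r−k_d)/(k_d L₀))]
= [1/(0.574−0.265)] ln[(0.574/0.265)(1 − 3.31×0.3090/(0.265×18.9))]
= (1/0.3090) ln[2.166 × 0.7958] = 3.236 × ln(1.724) = 3.236 × 0.5445 = 1.762 d.
D_c = (k_d/k_r) L₀ e^(−k_d t_c) = (0.265/0.574) × 18.9 × e^(−0.265×1.762) = 0.4617 × 18.9 × 0.6269 = 5.470 mg/L.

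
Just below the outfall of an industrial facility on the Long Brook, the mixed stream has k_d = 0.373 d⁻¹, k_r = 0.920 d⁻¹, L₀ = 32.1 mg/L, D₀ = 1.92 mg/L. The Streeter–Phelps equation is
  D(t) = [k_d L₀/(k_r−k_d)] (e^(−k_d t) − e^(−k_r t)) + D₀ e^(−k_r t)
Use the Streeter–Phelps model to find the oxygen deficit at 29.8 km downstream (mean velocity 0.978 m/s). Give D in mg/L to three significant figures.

Travel time t = x/v = 29.8 km / (0.978 m/s) = 29800 m / 0.978 m/s = 30470 s = 0.3527 d.
k_d L₀/(k_r−k_d) = 0.373×32.1/(0.920−0.373) = 11.97/0.5470 = 21.89 mg/L.
e^(−k_d t) = e^(−0.373×0.3527) = 0.8767; e^(−k_r t) = e^(−0.920×0.3527) = 0.7229.
D = 21.89 × (0.8767 − 0.7229) + 1.92 × 0.7229 = 3.367 + 1.388 = 4.755 mg/L.

D ≈ 4.75 mg/L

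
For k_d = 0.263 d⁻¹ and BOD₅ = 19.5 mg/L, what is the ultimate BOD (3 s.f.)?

L₀ ≈ 26.7 mg/L

BOD₅ = L₀(1 − e^(−5k_d)) ⇒ L₀ = BOD₅ / (1 − e^(−5×0.263))
= 19.5 / (1 − 0.2685) = 19.5 / 0.7315 = 26.66 mg/L.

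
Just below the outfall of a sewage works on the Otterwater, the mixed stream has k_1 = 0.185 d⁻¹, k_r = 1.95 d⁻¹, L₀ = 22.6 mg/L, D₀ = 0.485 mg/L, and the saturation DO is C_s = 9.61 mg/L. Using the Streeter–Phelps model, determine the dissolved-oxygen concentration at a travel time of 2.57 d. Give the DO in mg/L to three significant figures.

DO ≈ 8.15 mg/L

k_1 L₀/(k_r−k_1) = 0.185×22.6/(1.95−0.185) = 4.181/1.765 = 2.369 mg/L.
e^(−k_1 t) = e^(−0.185×2.570) = 0.6216; e^(−k_r t) = e^(−1.95×2.570) = 0.006661.
D = 2.369 × (0.6216 − 0.006661) + 0.485 × 0.006661 = 1.457 + 0.003231 = 1.460 mg/L.
DO = C_s − D = 9.61 − 1.460 = 8.150 mg/L.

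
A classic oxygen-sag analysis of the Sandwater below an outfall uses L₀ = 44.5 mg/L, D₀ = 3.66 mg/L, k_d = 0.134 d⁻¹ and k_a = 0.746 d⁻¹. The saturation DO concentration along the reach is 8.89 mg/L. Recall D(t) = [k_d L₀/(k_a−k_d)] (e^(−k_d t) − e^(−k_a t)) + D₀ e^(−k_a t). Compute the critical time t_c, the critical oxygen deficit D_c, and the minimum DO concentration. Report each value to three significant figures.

t_c ≈ 2.04 d; D_c ≈ 6.08 mg/L; min DO ≈ 2.81 mg/L

At the critical point dD/dt = 0, so k_d L₀ e^(−k_d t) = k_a D. Substituting D(t) from the Streeter–Phelps equation and solving for t gives
t_c = ln[(k_a/k_d)(1 − D₀(k_a−k_d)/(k_d L₀))] / (k_a−k_d).
Here k_a−k_d = 0.6120 d⁻¹ and 1 − D₀(k_a−k_d)/(k_d L₀) = 1 − 3.66×0.6120/(0.134×44.5) = 0.6244, so
t_c = ln(5.567 × 0.6244) / 0.6120 = 1.246 / 0.6120 = 2.036 d.
L(t_c) = L₀ e^(−k_d t_c) = 44.5 × 0.7613 = 33.88 mg/L, and at the critical point k_a D_c = k_d L, so D_c = (0.134/0.746) × 33.88 = 6.085 mg/L.
Minimum DO = C_s − D_c = 8.89 − 6.085 = 2.805 mg/L.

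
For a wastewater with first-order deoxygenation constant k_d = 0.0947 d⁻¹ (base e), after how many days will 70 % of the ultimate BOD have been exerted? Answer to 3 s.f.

t ≈ 12.7 d

y/L₀ = 1 − e^(−k_d t) = 0.70 ⇒ e^(−k_d t) = 0.300
t = −ln(0.300) / 0.0947 = 1.204 / 0.0947 = 12.71 d.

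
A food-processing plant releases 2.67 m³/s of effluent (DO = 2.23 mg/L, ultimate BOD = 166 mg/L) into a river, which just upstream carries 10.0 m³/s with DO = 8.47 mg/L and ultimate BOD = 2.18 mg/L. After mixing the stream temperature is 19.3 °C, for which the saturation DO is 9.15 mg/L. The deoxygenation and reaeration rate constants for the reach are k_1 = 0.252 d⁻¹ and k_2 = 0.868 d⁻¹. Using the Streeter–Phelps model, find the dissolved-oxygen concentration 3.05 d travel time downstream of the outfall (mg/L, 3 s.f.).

Mixed DO = (10.0×8.47 + 2.67×2.23)/(10.0+2.67) = 90.65/12.67 = 7.155 mg/L.
Mixed L₀ = (10.0×2.18 + 2.67×166)/(12.67) = 465.0/12.67 = 36.70 mg/L.
Initial deficit D₀ = C_s − DO₀ = 9.15 − 7.155 = 1.995 mg/L.
D(3.05) = [0.252×36.70/(0.868−0.252)](e^(−0.252×3.05) − e^(−0.868×3.05)) + 1.995 e^(−0.868×3.05)
= 15.01 × (0.4637 − 0.07084) + 1.995 × 0.07084 = 6.039 mg/L.
DO = 9.15 − 6.039 = 3.111 mg/L.

DO ≈ 3.11 mg/L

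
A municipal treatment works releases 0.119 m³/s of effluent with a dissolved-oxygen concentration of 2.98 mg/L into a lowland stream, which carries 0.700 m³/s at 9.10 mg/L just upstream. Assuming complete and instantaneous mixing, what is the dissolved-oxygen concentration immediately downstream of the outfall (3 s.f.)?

8.21 mg/L

Flow-weighted mixing: C = (Q_r C_r + Q_w C_w)/(Q_r + Q_w)
= (0.700×9.10 + 0.119×2.98)/(0.700 + 0.119) = 6.725/0.8190 = 8.211 mg/L.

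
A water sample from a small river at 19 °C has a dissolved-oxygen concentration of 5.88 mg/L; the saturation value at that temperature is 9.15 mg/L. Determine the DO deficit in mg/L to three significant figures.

D = C_s − C = 9.15 − 5.88 = 3.27 mg/L.

D ≈ 3.27 mg/L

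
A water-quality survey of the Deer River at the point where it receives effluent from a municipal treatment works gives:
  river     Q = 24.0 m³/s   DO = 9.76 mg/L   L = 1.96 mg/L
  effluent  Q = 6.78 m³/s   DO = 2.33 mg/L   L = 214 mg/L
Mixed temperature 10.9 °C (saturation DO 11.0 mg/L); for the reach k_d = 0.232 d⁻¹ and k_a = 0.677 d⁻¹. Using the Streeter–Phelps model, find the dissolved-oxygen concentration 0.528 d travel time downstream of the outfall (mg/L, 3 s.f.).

Mixed DO = (24.0×9.76 + 6.78×2.33)/(24.0+6.78) = 250.0/30.78 = 8.123 mg/L.
Mixed L₀ = (24.0×1.96 + 6.78×214)/(30.78) = 1498/30.78 = 48.67 mg/L.
Initial deficit D₀ = C_s − DO₀ = 11.0 − 8.123 = 2.877 mg/L.
D(0.528) = [0.232×48.67/(0.677−0.232)](e^(−0.232×0.528) − e^(−0.677×0.528)) + 2.877 e^(−0.677×0.528)
= 25.37 × (0.8847 − 0.6995) + 2.877 × 0.6995 = 6.712 mg/L.
DO = 11.0 − 6.712 = 4.288 mg/L.

DO ≈ 4.29 mg/L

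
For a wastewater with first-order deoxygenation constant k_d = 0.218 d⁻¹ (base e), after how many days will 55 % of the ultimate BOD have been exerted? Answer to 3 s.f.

t ≈ 3.66 d

y/L₀ = 1 − e^(−k_d t) = 0.55 ⇒ e^(−k_d t) = 0.450
t = −ln(0.450) / 0.218 = 0.7985 / 0.218 = 3.663 d.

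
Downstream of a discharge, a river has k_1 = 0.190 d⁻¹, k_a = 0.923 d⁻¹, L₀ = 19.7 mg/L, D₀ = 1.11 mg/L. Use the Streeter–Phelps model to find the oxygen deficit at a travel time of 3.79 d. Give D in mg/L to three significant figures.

k_1 L₀/(k_a−k_1) = 0.190×19.7/(0.923−0.190) = 3.743/0.7330 = 5.106 mg/L.
e^(−k_1 t) = e^(−0.190×3.790) = 0.4867; e^(−k_a t) = e^(−0.923×3.790) = 0.03025.
D = 5.106 × (0.4867 − 0.03025) + 1.11 × 0.03025 = 2.331 + 0.03358 = 2.364 mg/L.

D ≈ 2.36 mg/L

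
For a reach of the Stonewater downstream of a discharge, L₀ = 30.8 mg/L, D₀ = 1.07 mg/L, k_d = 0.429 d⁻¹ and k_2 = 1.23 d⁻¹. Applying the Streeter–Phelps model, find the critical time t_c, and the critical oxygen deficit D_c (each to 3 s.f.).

t_c ≈ 1.23 d; D_c ≈ 6.33 mg/L

t_c = [1/(k_2−k_d)] ln[(k_2/k_d)(1 − D₀(k_2−k_d)/(k_d L₀))]
= [1/(1.23−0.429)] ln[(1.23/0.429)(1 − 1.07×0.8010/(0.429×30.8))]
= (1/0.8010) ln[2.867 × 0.9351] = 1.248 × ln(2.681) = 1.248 × 0.9862 = 1.231 d.
D_c = (k_d/k_2) L₀ e^(−k_d t_c) = (0.429/1.23) × 30.8 × e^(−0.429×1.231) = 0.3488 × 30.8 × 0.5897 = 6.334 mg/L.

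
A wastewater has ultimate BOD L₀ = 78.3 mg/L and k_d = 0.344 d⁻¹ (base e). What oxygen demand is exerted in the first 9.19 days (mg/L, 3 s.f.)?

y_t = L₀(1 − e^(−k_d t)) = 78.3 × (1 − e^(−0.344×9.19))
= 78.3 × (1 − 0.04237) = 78.3 × 0.9576 = 74.98 mg/L.

y ≈ 75.0 mg/L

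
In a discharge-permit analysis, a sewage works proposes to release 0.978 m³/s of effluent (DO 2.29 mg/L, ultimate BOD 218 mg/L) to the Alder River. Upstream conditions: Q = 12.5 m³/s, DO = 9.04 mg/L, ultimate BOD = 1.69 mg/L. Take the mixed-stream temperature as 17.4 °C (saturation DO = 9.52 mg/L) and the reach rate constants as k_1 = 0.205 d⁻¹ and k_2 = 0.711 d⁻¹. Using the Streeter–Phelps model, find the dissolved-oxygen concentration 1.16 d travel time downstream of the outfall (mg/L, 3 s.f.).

DO ≈ 6.63 mg/L

Mixed DO = (12.5×9.04 + 0.978×2.29)/(12.5+0.978) = 115.2/13.48 = 8.550 mg/L.
Mixed L₀ = (12.5×1.69 + 0.978×218)/(13.48) = 234.3/13.48 = 17.39 mg/L.
Initial deficit D₀ = C_s − DO₀ = 9.52 − 8.550 = 0.9698 mg/L.
D(1.16) = [0.205×17.39/(0.711−0.205)](e^(−0.205×1.16) − e^(−0.711×1.16)) + 0.9698 e^(−0.711×1.16)
= 7.044 × (0.7884 − 0.4383) + 0.9698 × 0.4383 = 2.891 mg/L.
DO = 9.52 − 2.891 = 6.629 mg/L.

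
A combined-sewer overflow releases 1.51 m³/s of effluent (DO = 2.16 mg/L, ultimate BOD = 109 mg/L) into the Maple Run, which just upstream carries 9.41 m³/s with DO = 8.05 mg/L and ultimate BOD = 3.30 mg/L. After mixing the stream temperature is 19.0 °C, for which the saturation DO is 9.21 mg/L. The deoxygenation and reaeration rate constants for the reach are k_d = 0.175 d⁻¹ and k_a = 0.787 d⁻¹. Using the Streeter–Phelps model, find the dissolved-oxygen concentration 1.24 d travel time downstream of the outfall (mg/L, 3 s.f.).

Mixed DO = (9.41×8.05 + 1.51×2.16)/(9.41+1.51) = 79.01/10.92 = 7.236 mg/L.
Mixed L₀ = (9.41×3.30 + 1.51×109)/(10.92) = 195.6/10.92 = 17.92 mg/L.
Initial deficit D₀ = C_s − DO₀ = 9.21 − 7.236 = 1.974 mg/L.
D(1.24) = [0.175×17.92/(0.787−0.175)](e^(−0.175×1.24) − e^(−0.787×1.24)) + 1.974 e^(−0.787×1.24)
= 5.123 × (0.8049 − 0.3769) + 1.974 × 0.3769 = 2.937 mg/L.
DO = 9.21 − 2.937 = 6.273 mg/L.

DO ≈ 6.27 mg/L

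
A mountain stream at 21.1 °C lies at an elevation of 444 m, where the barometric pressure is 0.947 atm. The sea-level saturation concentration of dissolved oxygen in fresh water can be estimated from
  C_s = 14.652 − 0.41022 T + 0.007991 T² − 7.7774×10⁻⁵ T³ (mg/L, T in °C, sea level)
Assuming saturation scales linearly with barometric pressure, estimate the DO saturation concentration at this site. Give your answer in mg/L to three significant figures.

C_s ≈ 8.36 mg/L

At sea level: C_s = 14.652 − 0.41022×21.1 + 0.007991×21.1² − 7.7774×10⁻⁵×21.1³ = 8.823 mg/L.
Pressure correction: C_s' = 8.823 × 0.947 = 8.356 mg/L.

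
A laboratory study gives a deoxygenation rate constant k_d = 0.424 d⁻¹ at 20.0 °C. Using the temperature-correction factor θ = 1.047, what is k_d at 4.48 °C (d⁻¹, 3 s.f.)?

k_d ≈ 0.208 d⁻¹

k_d(T₂) = k_d(T₁) · θ^(T₂−T₁) = 0.424 × 1.047^(4.48−20.0)
= 0.424 × 1.047^-15.5 = 0.424 × 0.4903 = 0.2079 d⁻¹.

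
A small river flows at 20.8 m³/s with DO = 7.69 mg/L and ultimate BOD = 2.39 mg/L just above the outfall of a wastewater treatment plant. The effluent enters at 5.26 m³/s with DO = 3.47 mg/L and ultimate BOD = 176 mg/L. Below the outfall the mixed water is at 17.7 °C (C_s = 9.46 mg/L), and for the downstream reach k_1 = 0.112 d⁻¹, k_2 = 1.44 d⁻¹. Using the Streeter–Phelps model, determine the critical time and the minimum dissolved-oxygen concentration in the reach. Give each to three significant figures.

Mixed DO = (20.8×7.69 + 5.26×3.47)/(20.8+5.26) = 178.2/26.06 = 6.838 mg/L.
Mixed L₀ = (20.8×2.39 + 5.26×176)/(26.06) = 975.5/26.06 = 37.43 mg/L.
Initial deficit D₀ = C_s − DO₀ = 9.46 − 6.838 = 2.622 mg/L.
t_c = (1/1.328) ln[(1.44/0.112)(1 − 2.622×1.328/(0.112×37.43))] = 0.7530 × ln(2.179) = 0.5866 d.
D_c = (0.112/1.44) × 37.43 × e^(−0.112×0.5866) = 0.07778 × 37.43 × 0.9364 = 2.726 mg/L.
Minimum DO = 9.46 − 2.726 = 6.734 mg/L.

t_c ≈ 0.587 d; minimum DO ≈ 6.73 mg/L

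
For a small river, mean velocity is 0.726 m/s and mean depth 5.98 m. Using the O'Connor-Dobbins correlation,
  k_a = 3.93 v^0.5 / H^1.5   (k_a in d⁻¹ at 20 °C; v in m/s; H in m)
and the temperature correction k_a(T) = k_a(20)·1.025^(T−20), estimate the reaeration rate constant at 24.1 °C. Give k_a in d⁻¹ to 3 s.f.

k_a ≈ 0.253 d⁻¹

k_a(20) = 3.93 × 0.726^0.5 / 5.98^1.5 = 3.93 × 0.8521 / 14.62 = 0.2290 d⁻¹.
k_a(24.1) = 0.2290 × 1.025^(24.1−20) = 0.2290 × 1.107 = 0.2534 d⁻¹.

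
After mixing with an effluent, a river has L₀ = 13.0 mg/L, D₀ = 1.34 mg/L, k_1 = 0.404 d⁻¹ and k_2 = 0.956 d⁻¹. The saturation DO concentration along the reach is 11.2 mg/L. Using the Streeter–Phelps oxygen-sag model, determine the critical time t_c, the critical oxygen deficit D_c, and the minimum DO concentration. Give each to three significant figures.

At the critical point dD/dt = 0, so k_1 L₀ e^(−k_1 t) = k_2 D. Substituting D(t) from the Streeter–Phelps equation and solving for t gives
t_c = ln[(k_2/k_1)(1 − D₀(k_2−k_1)/(k_1 L₀))] / (k_2−k_1).
Here k_2−k_1 = 0.5520 d⁻¹ and 1 − D₀(k_2−k_1)/(k_1 L₀) = 1 − 1.34×0.5520/(0.404×13.0) = 0.8592, so
t_c = ln(2.366 × 0.8592) / 0.5520 = 0.7095 / 0.5520 = 1.285 d.
L(t_c) = L₀ e^(−k_1 t_c) = 13.0 × 0.5949 = 7.734 mg/L, and at the critical point k_2 D_c = k_1 L, so D_c = (0.404/0.956) × 7.734 = 3.268 mg/L.
Minimum DO = C_s − D_c = 11.2 − 3.268 = 7.932 mg/L.

t_c ≈ 1.29 d; D_c ≈ 3.27 mg/L; min DO ≈ 7.93 mg/L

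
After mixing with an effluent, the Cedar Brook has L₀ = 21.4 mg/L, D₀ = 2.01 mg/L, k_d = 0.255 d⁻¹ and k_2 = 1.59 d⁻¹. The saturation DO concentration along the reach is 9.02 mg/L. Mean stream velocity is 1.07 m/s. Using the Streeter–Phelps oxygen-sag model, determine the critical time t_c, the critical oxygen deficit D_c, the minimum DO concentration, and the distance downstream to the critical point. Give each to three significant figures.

At the critical point dD/dt = 0, so k_d L₀ e^(−k_d t) = k_2 D. Substituting D(t) from the Streeter–Phelps equation and solving for t gives
t_c = ln[(k_2/k_d)(1 − D₀(k_2−k_d)/(k_d L₀))] / (k_2−k_d).
Here k_2−k_d = 1.335 d⁻¹ and 1 − D₀(k_2−k_d)/(k_d L₀) = 1 − 2.01×1.335/(0.255×21.4) = 0.5083, so
t_c = ln(6.235 × 0.5083) / 1.335 = 1.153 / 1.335 = 0.8640 d.
D_c = (k_d/k_2) L₀ e^(−k_d t_c) = (0.255/1.59) × 21.4 × e^(−0.255×0.8640) = 0.1604 × 21.4 × 0.8023 = 2.753 mg/L.
Minimum DO = C_s − D_c = 9.02 − 2.753 = 6.267 mg/L.
x_c = v t_c = 1.07 m/s × 0.8640 d × 86400 s/d = 79880 m ≈ 79.9 km.

t_c ≈ 0.864 d; D_c ≈ 2.75 mg/L; min DO ≈ 6.27 mg/L; x_c ≈ 79.9 km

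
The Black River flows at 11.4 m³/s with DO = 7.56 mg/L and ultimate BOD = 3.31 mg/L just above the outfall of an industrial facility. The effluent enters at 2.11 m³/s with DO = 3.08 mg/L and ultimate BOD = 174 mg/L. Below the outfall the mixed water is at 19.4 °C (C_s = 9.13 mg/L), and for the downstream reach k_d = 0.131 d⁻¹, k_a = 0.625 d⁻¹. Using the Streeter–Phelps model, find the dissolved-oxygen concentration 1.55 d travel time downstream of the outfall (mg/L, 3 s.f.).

Mixed DO = (11.4×7.56 + 2.11×3.08)/(11.4+2.11) = 92.68/13.51 = 6.860 mg/L.
Mixed L₀ = (11.4×3.31 + 2.11×174)/(13.51) = 404.9/13.51 = 29.97 mg/L.
Initial deficit D₀ = C_s − DO₀ = 9.13 − 6.860 = 2.270 mg/L.
D(1.55) = [0.131×29.97/(0.625−0.131)](e^(−0.131×1.55) − e^(−0.625×1.55)) + 2.270 e^(−0.625×1.55)
= 7.947 × (0.8162 − 0.3796) + 2.270 × 0.3796 = 4.332 mg/L.
DO = 9.13 − 4.332 = 4.798 mg/L.

DO ≈ 4.80 mg/L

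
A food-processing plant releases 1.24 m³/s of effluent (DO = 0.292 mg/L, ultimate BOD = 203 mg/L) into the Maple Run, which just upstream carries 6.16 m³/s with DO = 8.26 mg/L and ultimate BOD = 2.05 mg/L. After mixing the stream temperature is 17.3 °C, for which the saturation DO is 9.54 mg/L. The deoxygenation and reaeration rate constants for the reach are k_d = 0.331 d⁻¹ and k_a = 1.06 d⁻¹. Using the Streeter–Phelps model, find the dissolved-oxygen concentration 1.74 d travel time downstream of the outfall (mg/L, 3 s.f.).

Mixed DO = (6.16×8.26 + 1.24×0.292)/(6.16+1.24) = 51.24/7.400 = 6.925 mg/L.
Mixed L₀ = (6.16×2.05 + 1.24×203)/(7.400) = 264.3/7.400 = 35.72 mg/L.
Initial deficit D₀ = C_s − DO₀ = 9.54 − 6.925 = 2.615 mg/L.
D(1.74) = [0.331×35.72/(1.06−0.331)](e^(−0.331×1.74) − e^(−1.06×1.74)) + 2.615 e^(−1.06×1.74)
= 16.22 × (0.5622 − 0.1581) + 2.615 × 0.1581 = 6.967 mg/L.
DO = 9.54 − 6.967 = 2.573 mg/L.

DO ≈ 2.57 mg/L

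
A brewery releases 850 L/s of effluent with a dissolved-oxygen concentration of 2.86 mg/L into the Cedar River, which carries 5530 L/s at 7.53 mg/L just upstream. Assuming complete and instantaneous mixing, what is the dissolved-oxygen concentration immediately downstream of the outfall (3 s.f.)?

6.91 mg/L

Flow-weighted mixing: C = (Q_r C_r + Q_w C_w)/(Q_r + Q_w)
= (5530×7.53 + 850×2.86)/(5530 + 850) = 44070/6380 = 6.908 mg/L.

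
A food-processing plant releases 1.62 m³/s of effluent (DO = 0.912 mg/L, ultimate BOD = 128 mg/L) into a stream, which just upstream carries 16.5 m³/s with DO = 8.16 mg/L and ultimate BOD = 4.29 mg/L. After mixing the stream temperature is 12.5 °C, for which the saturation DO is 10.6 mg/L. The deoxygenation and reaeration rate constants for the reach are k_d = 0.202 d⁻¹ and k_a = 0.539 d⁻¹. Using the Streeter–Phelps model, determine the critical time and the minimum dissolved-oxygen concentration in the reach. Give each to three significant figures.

Mixed DO = (16.5×8.16 + 1.62×0.912)/(16.5+1.62) = 136.1/18.12 = 7.512 mg/L.
Mixed L₀ = (16.5×4.29 + 1.62×128)/(18.12) = 278.1/18.12 = 15.35 mg/L.
Initial deficit D₀ = C_s − DO₀ = 10.6 − 7.512 = 3.088 mg/L.
t_c = (1/0.3370) ln[(0.539/0.202)(1 − 3.088×0.3370/(0.202×15.35))] = 2.967 × ln(1.773) = 1.699 d.
D_c = (0.202/0.539) × 15.35 × e^(−0.202×1.699) = 0.3748 × 15.35 × 0.7095 = 4.082 mg/L.
Minimum DO = 10.6 − 4.082 = 6.518 mg/L.

t_c ≈ 1.70 d; minimum DO ≈ 6.52 mg/L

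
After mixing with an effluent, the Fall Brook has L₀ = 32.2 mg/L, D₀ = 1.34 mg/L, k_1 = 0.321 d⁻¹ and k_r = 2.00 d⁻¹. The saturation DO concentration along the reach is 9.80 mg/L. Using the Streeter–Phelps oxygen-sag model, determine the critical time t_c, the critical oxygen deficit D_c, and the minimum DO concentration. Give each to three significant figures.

t_c ≈ 0.943 d; D_c ≈ 3.82 mg/L; min DO ≈ 5.98 mg/L

t_c = [1/(k_r−k_1)] ln[(k_r/k_1)(1 − D₀(k_r−k_1)/(k_1 L₀))]
= [1/(2.00−0.321)] ln[(2.00/0.321)(1 − 1.34×1.679/(0.321×32.2))]
= (1/1.679) ln[6.231 × 0.7823] = 0.5956 × ln(4.874) = 0.5956 × 1.584 = 0.9434 d.
L(t_c) = L₀ e^(−k_1 t_c) = 32.2 × 0.7387 = 23.79 mg/L, and at the critical point k_r D_c = k_1 L, so D_c = (0.321/2.00) × 23.79 = 3.818 mg/L.
Minimum DO = C_s − D_c = 9.80 − 3.818 = 5.982 mg/L.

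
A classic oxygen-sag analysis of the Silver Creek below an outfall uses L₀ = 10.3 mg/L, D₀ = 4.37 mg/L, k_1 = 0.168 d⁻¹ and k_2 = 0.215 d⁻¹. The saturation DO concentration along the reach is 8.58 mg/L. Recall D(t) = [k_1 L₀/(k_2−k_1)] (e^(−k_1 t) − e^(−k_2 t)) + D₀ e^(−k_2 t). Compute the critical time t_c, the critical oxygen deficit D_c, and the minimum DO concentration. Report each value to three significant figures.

With k_2/k_1 = 1.280 and 1 − D₀(k_2−k_1)/(k_1 L₀) = 0.8813,
t_c = ln(1.280 × 0.8813) / (0.215 − 0.168) = ln(1.128) / 0.04700 = 0.1203/0.04700 = 2.560 d.
D_c = (k_1/k_2) L₀ e^(−k_1 t_c) = (0.168/0.215) × 10.3 × e^(−0.168×2.560) = 0.7814 × 10.3 × 0.6505 = 5.235 mg/L.
Minimum DO = C_s − D_c = 8.58 − 5.235 = 3.345 mg/L.

t_c ≈ 2.56 d; D_c ≈ 5.24 mg/L; min DO ≈ 3.34 mg/L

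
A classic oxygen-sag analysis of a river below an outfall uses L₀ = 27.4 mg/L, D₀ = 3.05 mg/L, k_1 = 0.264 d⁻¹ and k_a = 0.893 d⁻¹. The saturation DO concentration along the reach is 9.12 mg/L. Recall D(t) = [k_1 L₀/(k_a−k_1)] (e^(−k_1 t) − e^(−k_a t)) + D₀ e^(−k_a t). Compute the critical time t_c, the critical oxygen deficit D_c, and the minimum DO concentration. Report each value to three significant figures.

With k_a/k_1 = 3.383 and 1 − D₀(k_a−k_1)/(k_1 L₀) = 0.7348,
t_c = ln(3.383 × 0.7348) / (0.893 − 0.264) = ln(2.485) / 0.6290 = 0.9105/0.6290 = 1.447 d.
D_c = (k_1/k_a) L₀ e^(−k_1 t_c) = (0.264/0.893) × 27.4 × e^(−0.264×1.447) = 0.2956 × 27.4 × 0.6824 = 5.528 mg/L.
Minimum DO = C_s − D_c = 9.12 − 5.528 = 3.592 mg/L.

t_c ≈ 1.45 d; D_c ≈ 5.53 mg/L; min DO ≈ 3.59 mg/L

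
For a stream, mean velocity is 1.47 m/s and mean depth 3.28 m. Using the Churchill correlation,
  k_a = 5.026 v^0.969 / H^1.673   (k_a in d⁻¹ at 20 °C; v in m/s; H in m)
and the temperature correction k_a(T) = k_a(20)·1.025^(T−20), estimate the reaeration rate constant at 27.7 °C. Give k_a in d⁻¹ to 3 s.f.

k_a ≈ 1.21 d⁻¹

k_a(20) = 5.026 × 1.47^0.969 / 3.28^1.673 = 5.026 × 1.453 / 7.296 = 1.001 d⁻¹.
k_a(27.7) = 1.001 × 1.025^(27.7−20) = 1.001 × 1.209 = 1.210 d⁻¹.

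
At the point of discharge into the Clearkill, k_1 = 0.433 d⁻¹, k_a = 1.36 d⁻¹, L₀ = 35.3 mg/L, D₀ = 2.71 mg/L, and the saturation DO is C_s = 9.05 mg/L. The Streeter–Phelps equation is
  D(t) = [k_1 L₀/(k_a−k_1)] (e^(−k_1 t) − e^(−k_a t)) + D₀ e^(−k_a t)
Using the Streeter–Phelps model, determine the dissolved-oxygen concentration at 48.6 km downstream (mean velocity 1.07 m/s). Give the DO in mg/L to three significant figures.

DO ≈ 2.66 mg/L

Travel time t = x/v = 48.6 km / (1.07 m/s) = 48600 m / 1.07 m/s = 45420 s = 0.5257 d.
k_1 L₀/(k_a−k_1) = 0.433×35.3/(1.36−0.433) = 15.28/0.9270 = 16.49 mg/L.
e^(−k_1 t) = e^(−0.433×0.5257) = 0.7964; e^(−k_a t) = e^(−1.36×0.5257) = 0.4892.
D = 16.49 × (0.7964 − 0.4892) + 2.71 × 0.4892 = 5.065 + 1.326 = 6.391 mg/L.
DO = C_s − D = 9.05 − 6.391 = 2.659 mg/L.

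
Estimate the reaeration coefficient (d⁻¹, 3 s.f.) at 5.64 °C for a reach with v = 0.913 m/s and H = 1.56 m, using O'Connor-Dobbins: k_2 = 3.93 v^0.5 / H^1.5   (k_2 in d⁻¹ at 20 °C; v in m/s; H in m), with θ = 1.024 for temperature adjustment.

k_2 ≈ 1.37 d⁻¹

k_2(20) = 3.93 × 0.913^0.5 / 1.56^1.5 = 3.93 × 0.9555 / 1.948 = 1.927 d⁻¹.
k_2(5.64) = 1.927 × 1.024^(5.64−20) = 1.927 × 0.7114 = 1.371 d⁻¹.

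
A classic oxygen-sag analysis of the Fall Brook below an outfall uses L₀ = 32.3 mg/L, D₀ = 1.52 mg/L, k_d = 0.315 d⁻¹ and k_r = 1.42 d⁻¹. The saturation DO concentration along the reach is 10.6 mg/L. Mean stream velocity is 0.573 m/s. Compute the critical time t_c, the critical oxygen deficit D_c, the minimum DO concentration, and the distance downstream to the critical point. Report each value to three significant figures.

t_c ≈ 1.20 d; D_c ≈ 4.91 mg/L; min DO ≈ 5.69 mg/L; x_c ≈ 59.4 km

With k_r/k_d = 4.508 and 1 − D₀(k_r−k_d)/(k_d L₀) = 0.8349,
t_c = ln(4.508 × 0.8349) / (1.42 − 0.315) = ln(3.764) / 1.105 = 1.325/1.105 = 1.199 d.
D_c = (k_d/k_r) L₀ e^(−k_d t_c) = (0.315/1.42) × 32.3 × e^(−0.315×1.199) = 0.2218 × 32.3 × 0.6853 = 4.911 mg/L.
Minimum DO = C_s − D_c = 10.6 − 4.911 = 5.689 mg/L.
x_c = v t_c = 0.573 m/s × 1.199 d × 86400 s/d = 59380 m ≈ 59.4 km.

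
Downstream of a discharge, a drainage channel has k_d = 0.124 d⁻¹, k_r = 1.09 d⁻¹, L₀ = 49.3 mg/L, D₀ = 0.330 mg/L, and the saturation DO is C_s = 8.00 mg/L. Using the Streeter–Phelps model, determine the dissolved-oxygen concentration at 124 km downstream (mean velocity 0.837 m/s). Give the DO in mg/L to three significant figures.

DO ≈ 3.81 mg/L

Travel time t = x/v = 124 km / (0.837 m/s) = 124000 m / 0.837 m/s = 148100 s = 1.715 d.
k_d L₀/(k_r−k_d) = 0.124×49.3/(1.09−0.124) = 6.113/0.9660 = 6.328 mg/L.
e^(−k_d t) = e^(−0.124×1.715) = 0.8085; e^(−k_r t) = e^(−1.09×1.715) = 0.1543.
D = 6.328 × (0.8085 − 0.1543) + 0.330 × 0.1543 = 4.140 + 0.05091 = 4.191 mg/L.
DO = C_s − D = 8.00 − 4.191 = 3.809 mg/L.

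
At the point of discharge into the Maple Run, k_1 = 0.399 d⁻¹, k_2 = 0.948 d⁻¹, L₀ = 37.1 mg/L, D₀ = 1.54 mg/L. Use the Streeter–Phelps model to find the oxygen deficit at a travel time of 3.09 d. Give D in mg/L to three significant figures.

D ≈ 6.50 mg/L

k_1 L₀/(k_2−k_1) = 0.399×37.1/(0.948−0.399) = 14.80/0.5490 = 26.96 mg/L.
e^(−k_1 t) = e^(−0.399×3.090) = 0.2914; e^(−k_2 t) = e^(−0.948×3.090) = 0.05343.
D = 26.96 × (0.2914 − 0.05343) + 1.54 × 0.05343 = 6.418 + 0.08229 = 6.500 mg/L.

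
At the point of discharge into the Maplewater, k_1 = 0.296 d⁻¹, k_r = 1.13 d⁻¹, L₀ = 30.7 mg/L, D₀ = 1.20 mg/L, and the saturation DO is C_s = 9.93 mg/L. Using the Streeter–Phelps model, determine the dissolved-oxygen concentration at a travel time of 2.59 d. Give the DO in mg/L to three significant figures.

k_1 L₀/(k_r−k_1) = 0.296×30.7/(1.13−0.296) = 9.087/0.8340 = 10.90 mg/L.
e^(−k_1 t) = e^(−0.296×2.590) = 0.4646; e^(−k_r t) = e^(−1.13×2.590) = 0.05357.
D = 10.90 × (0.4646 − 0.05357) + 1.20 × 0.05357 = 4.478 + 0.06429 = 4.542 mg/L.
DO = C_s − D = 9.93 − 4.542 = 5.388 mg/L.

DO ≈ 5.39 mg/L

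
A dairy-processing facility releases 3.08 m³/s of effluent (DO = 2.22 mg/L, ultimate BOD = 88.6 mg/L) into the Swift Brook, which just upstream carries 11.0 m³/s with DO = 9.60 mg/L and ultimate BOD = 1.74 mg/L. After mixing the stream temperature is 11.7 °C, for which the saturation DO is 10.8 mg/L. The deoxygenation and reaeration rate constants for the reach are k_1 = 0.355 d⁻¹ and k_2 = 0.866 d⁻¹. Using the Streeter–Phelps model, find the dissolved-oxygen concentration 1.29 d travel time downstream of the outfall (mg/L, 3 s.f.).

Mixed DO = (11.0×9.60 + 3.08×2.22)/(11.0+3.08) = 112.4/14.08 = 7.986 mg/L.
Mixed L₀ = (11.0×1.74 + 3.08×88.6)/(14.08) = 292.0/14.08 = 20.74 mg/L.
Initial deficit D₀ = C_s − DO₀ = 10.8 − 7.986 = 2.814 mg/L.
D(1.29) = [0.355×20.74/(0.866−0.355)](e^(−0.355×1.29) − e^(−0.866×1.29)) + 2.814 e^(−0.866×1.29)
= 14.41 × (0.6326 − 0.3272) + 2.814 × 0.3272 = 5.321 mg/L.
DO = 10.8 − 5.321 = 5.479 mg/L.

DO ≈ 5.48 mg/L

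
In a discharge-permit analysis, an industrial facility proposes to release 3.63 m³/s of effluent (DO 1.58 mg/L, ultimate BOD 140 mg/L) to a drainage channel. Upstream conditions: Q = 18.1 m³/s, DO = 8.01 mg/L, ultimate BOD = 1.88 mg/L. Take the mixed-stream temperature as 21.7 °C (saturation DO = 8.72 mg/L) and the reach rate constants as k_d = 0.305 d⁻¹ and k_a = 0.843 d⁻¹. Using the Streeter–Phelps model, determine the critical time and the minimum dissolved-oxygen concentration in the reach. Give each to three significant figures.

t_c ≈ 1.64 d; minimum DO ≈ 3.24 mg/L

Mixed DO = (18.1×8.01 + 3.63×1.58)/(18.1+3.63) = 150.7/21.73 = 6.936 mg/L.
Mixed L₀ = (18.1×1.88 + 3.63×140)/(21.73) = 542.2/21.73 = 24.95 mg/L.
Initial deficit D₀ = C_s − DO₀ = 8.72 − 6.936 = 1.784 mg/L.
t_c = (1/0.5380) ln[(0.843/0.305)(1 − 1.784×0.5380/(0.305×24.95))] = 1.859 × ln(2.415) = 1.639 d.
D_c = (0.305/0.843) × 24.95 × e^(−0.305×1.639) = 0.3618 × 24.95 × 0.6066 = 5.476 mg/L.
Minimum DO = 8.72 − 5.476 = 3.244 mg/L.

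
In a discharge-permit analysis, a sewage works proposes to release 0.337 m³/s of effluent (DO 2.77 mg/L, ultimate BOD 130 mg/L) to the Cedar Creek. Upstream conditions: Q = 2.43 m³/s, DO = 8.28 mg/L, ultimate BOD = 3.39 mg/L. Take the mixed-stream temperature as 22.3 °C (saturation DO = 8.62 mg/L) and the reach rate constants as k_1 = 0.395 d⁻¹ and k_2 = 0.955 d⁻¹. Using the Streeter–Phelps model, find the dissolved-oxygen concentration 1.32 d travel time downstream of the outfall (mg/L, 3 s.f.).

Mixed DO = (2.43×8.28 + 0.337×2.77)/(2.43+0.337) = 21.05/2.767 = 7.609 mg/L.
Mixed L₀ = (2.43×3.39 + 0.337×130)/(2.767) = 52.05/2.767 = 18.81 mg/L.
Initial deficit D₀ = C_s − DO₀ = 8.62 − 7.609 = 1.011 mg/L.
D(1.32) = [0.395×18.81/(0.955−0.395)](e^(−0.395×1.32) − e^(−0.955×1.32)) + 1.011 e^(−0.955×1.32)
= 13.27 × (0.5937 − 0.2835) + 1.011 × 0.2835 = 4.402 mg/L.
DO = 8.62 − 4.402 = 4.218 mg/L.

DO ≈ 4.22 mg/L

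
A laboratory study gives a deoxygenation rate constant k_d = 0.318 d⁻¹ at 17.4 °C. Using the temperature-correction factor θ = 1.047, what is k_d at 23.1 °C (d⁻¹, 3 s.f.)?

k_d ≈ 0.413 d⁻¹

k_d(T₂) = k_d(T₁) · θ^(T₂−T₁) = 0.318 × 1.047^(23.1−17.4)
= 0.318 × 1.047^5.70 = 0.318 × 1.299 = 0.4132 d⁻¹.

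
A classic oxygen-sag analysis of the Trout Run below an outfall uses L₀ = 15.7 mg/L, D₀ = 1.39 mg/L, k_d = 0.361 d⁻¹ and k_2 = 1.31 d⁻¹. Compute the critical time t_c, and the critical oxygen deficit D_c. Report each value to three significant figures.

At the critical point dD/dt = 0, so k_d L₀ e^(−k_d t) = k_2 D. Substituting D(t) from the Streeter–Phelps equation and solving for t gives
t_c = ln[(k_2/k_d)(1 − D₀(k_2−k_d)/(k_d L₀))] / (k_2−k_d).
Here k_2−k_d = 0.9490 d⁻¹ and 1 − D₀(k_2−k_d)/(k_d L₀) = 1 − 1.39×0.9490/(0.361×15.7) = 0.7673, so
t_c = ln(3.629 × 0.7673) / 0.9490 = 1.024 / 0.9490 = 1.079 d.
D_c = (k_d/k_2) L₀ e^(−k_d t_c) = (0.361/1.31) × 15.7 × e^(−0.361×1.079) = 0.2756 × 15.7 × 0.6774 = 2.931 mg/L.

t_c ≈ 1.08 d; D_c ≈ 2.93 mg/L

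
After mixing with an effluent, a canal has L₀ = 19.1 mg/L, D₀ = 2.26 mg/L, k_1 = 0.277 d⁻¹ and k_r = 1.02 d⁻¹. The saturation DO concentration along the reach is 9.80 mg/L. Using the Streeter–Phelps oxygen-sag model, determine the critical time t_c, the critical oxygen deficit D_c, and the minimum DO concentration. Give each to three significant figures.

t_c ≈ 1.24 d; D_c ≈ 3.68 mg/L; min DO ≈ 6.12 mg/L

At the critical point dD/dt = 0, so k_1 L₀ e^(−k_1 t) = k_r D. Substituting D(t) from the Streeter–Phelps equation and solving for t gives
t_c = ln[(k_r/k_1)(1 − D₀(k_r−k_1)/(k_1 L₀))] / (k_r−k_1).
Here k_r−k_1 = 0.7430 d⁻¹ and 1 − D₀(k_r−k_1)/(k_1 L₀) = 1 − 2.26×0.7430/(0.277×19.1) = 0.6826, so
t_c = ln(3.682 × 0.6826) / 0.7430 = 0.9217 / 0.7430 = 1.241 d.
D_c = (k_1/k_r) L₀ e^(−k_1 t_c) = (0.277/1.02) × 19.1 × e^(−0.277×1.241) = 0.2716 × 19.1 × 0.7092 = 3.679 mg/L.
Minimum DO = C_s − D_c = 9.80 − 3.679 = 6.121 mg/L.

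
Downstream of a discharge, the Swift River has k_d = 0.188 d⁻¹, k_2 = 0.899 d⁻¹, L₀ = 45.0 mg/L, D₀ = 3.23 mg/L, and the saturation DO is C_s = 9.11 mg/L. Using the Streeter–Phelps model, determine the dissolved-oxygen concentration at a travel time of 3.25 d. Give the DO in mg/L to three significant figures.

DO ≈ 3.12 mg/L

k_d L₀/(k_2−k_d) = 0.188×45.0/(0.899−0.188) = 8.460/0.7110 = 11.90 mg/L.
e^(−k_d t) = e^(−0.188×3.250) = 0.5428; e^(−k_2 t) = e^(−0.899×3.250) = 0.05384.
D = 11.90 × (0.5428 − 0.05384) + 3.23 × 0.05384 = 5.818 + 0.1739 = 5.992 mg/L.
DO = C_s − D = 9.11 − 5.992 = 3.118 mg/L.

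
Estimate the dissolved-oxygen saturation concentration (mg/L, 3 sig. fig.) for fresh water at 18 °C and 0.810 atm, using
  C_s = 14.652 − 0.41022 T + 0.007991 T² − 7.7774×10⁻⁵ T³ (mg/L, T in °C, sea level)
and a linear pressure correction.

At sea level: C_s = 14.652 − 0.41022×18 + 0.007991×18² − 7.7774×10⁻⁵×18³ = 9.404 mg/L.
Pressure correction: C_s' = 9.404 × 0.810 = 7.617 mg/L.

C_s ≈ 7.62 mg/L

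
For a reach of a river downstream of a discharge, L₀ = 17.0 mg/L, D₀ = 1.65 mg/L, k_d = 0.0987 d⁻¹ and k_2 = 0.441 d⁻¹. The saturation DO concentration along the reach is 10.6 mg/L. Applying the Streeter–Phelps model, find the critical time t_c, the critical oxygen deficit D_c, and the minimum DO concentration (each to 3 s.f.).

With k_2/k_d = 4.468 and 1 − D₀(k_2−k_d)/(k_d L₀) = 0.6634,
t_c = ln(4.468 × 0.6634) / (0.441 − 0.0987) = ln(2.964) / 0.3423 = 1.087/0.3423 = 3.174 d.
D_c = (k_d/k_2) L₀ e^(−k_d t_c) = (0.0987/0.441) × 17.0 × e^(−0.0987×3.174) = 0.2238 × 17.0 × 0.7310 = 2.781 mg/L.
Minimum DO = C_s − D_c = 10.6 − 2.781 = 7.819 mg/L.

t_c ≈ 3.17 d; D_c ≈ 2.78 mg/L; min DO ≈ 7.82 mg/L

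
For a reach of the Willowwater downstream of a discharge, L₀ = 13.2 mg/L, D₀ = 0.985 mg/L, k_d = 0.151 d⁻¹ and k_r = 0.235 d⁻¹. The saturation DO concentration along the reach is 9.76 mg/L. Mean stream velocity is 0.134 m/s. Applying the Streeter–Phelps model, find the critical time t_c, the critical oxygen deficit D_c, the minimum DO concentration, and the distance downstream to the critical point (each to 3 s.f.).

At the critical point dD/dt = 0, so k_d L₀ e^(−k_d t) = k_r D. Substituting D(t) from the Streeter–Phelps equation and solving for t gives
t_c = ln[(k_r/k_d)(1 − D₀(k_r−k_d)/(k_d L₀))] / (k_r−k_d).
Here k_r−k_d = 0.08400 d⁻¹ and 1 − D₀(k_r−k_d)/(k_d L₀) = 1 − 0.985×0.08400/(0.151×13.2) = 0.9585, so
t_c = ln(1.556 × 0.9585) / 0.08400 = 0.3999 / 0.08400 = 4.761 d.
L(t_c) = L₀ e^(−k_d t_c) = 13.2 × 0.4873 = 6.432 mg/L, and at the critical point k_r D_c = k_d L, so D_c = (0.151/0.235) × 6.432 = 4.133 mg/L.
Minimum DO = C_s − D_c = 9.76 − 4.133 = 5.627 mg/L.
x_c = v t_c = 0.134 m/s × 4.761 d × 86400 s/d = 55120 m ≈ 55.1 km.

t_c ≈ 4.76 d; D_c ≈ 4.13 mg/L; min DO ≈ 5.63 mg/L; x_c ≈ 55.1 km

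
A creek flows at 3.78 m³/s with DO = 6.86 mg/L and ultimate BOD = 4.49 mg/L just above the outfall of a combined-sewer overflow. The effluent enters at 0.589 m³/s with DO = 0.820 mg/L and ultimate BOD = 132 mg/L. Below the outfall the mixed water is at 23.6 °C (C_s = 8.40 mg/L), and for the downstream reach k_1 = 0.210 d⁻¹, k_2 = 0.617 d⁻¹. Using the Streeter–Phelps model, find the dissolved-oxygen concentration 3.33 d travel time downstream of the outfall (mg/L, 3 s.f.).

Mixed DO = (3.78×6.86 + 0.589×0.820)/(3.78+0.589) = 26.41/4.369 = 6.046 mg/L.
Mixed L₀ = (3.78×4.49 + 0.589×132)/(4.369) = 94.72/4.369 = 21.68 mg/L.
Initial deficit D₀ = C_s − DO₀ = 8.40 − 6.046 = 2.354 mg/L.
D(3.33) = [0.210×21.68/(0.617−0.210)](e^(−0.210×3.33) − e^(−0.617×3.33)) + 2.354 e^(−0.617×3.33)
= 11.19 × (0.4969 − 0.1281) + 2.354 × 0.1281 = 4.427 mg/L.
DO = 8.40 − 4.427 = 3.973 mg/L.

DO ≈ 3.97 mg/L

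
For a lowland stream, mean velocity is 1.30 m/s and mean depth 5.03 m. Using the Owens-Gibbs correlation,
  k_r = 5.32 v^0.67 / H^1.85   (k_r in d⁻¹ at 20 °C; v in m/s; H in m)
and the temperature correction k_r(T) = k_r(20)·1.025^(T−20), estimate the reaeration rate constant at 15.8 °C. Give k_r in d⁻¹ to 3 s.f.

k_r(20) = 5.32 × 1.30^0.67 / 5.03^1.85 = 5.32 × 1.192 / 19.86 = 0.3194 d⁻¹.
k_r(15.8) = 0.3194 × 1.025^(15.8−20) = 0.3194 × 0.9015 = 0.2879 d⁻¹.

k_r ≈ 0.288 d⁻¹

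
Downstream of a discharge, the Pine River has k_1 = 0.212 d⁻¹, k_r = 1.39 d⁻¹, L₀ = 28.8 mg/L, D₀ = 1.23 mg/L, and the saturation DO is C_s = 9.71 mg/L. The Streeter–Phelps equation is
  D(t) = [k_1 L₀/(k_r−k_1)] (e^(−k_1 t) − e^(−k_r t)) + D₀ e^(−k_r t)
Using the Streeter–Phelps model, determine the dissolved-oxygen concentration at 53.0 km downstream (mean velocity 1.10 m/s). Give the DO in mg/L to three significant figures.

Travel time t = x/v = 53.0 km / (1.10 m/s) = 53000 m / 1.10 m/s = 48180 s = 0.5577 d.
k_1 L₀/(k_r−k_1) = 0.212×28.8/(1.39−0.212) = 6.106/1.178 = 5.183 mg/L.
e^(−k_1 t) = e^(−0.212×0.5577) = 0.8885; e^(−k_r t) = e^(−1.39×0.5577) = 0.4606.
D = 5.183 × (0.8885 − 0.4606) + 1.23 × 0.4606 = 2.218 + 0.5666 = 2.784 mg/L.
DO = C_s − D = 9.71 − 2.784 = 6.926 mg/L.

DO ≈ 6.93 mg/L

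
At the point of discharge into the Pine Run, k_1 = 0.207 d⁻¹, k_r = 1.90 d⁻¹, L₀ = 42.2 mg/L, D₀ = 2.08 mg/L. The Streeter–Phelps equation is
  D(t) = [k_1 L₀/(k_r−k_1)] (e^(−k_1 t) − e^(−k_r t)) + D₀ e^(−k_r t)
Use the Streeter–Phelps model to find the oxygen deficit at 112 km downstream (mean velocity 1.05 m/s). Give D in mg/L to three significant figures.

Travel time t = x/v = 112 km / (1.05 m/s) = 112000 m / 1.05 m/s = 106700 s = 1.235 d.
k_1 L₀/(k_r−k_1) = 0.207×42.2/(1.90−0.207) = 8.735/1.693 = 5.160 mg/L.
e^(−k_1 t) = e^(−0.207×1.235) = 0.7745; e^(−k_r t) = e^(−1.90×1.235) = 0.09578.
D = 5.160 × (0.7745 − 0.09578) + 2.08 × 0.09578 = 3.502 + 0.1992 = 3.701 mg/L.

D ≈ 3.70 mg/L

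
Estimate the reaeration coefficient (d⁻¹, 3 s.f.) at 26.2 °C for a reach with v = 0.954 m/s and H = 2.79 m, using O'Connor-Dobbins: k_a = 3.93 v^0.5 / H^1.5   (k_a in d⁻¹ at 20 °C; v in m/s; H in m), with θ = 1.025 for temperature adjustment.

k_a(20) = 3.93 × 0.954^0.5 / 2.79^1.5 = 3.93 × 0.9767 / 4.660 = 0.8237 d⁻¹.
k_a(26.2) = 0.8237 × 1.025^(26.2−20) = 0.8237 × 1.165 = 0.9599 d⁻¹.

k_a ≈ 0.960 d⁻¹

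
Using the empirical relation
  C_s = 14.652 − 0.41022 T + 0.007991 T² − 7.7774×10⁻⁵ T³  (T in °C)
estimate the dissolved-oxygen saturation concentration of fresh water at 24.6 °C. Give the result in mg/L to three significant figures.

C_s ≈ 8.24 mg/L

C_s = 14.652 − 0.41022×24.6 + 0.007991×24.6² − 7.7774×10⁻⁵×24.6³ = 8.239 mg/L.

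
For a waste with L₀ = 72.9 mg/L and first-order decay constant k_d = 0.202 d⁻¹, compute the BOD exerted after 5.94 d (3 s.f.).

y_t = L₀(1 − e^(−k_d t)) = 72.9 × (1 − e^(−0.202×5.94))
= 72.9 × (1 − 0.3012) = 72.9 × 0.6988 = 50.94 mg/L.

y ≈ 50.9 mg/L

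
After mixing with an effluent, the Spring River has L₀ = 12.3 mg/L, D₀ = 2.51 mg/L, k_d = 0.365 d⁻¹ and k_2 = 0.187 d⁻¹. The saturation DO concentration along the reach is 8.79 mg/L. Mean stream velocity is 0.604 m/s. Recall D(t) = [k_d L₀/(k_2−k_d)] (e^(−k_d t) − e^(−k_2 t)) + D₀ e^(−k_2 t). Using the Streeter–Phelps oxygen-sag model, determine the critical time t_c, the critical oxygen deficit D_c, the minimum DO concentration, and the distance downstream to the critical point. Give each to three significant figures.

t_c ≈ 3.22 d; D_c ≈ 7.40 mg/L; min DO ≈ 1.39 mg/L; x_c ≈ 168 km

At the critical point dD/dt = 0, so k_d L₀ e^(−k_d t) = k_2 D. Substituting D(t) from the Streeter–Phelps equation and solving for t gives
t_c = ln[(k_2/k_d)(1 − D₀(k_2−k_d)/(k_d L₀))] / (k_2−k_d).
Here k_2−k_d = -0.1780 d⁻¹ and 1 − D₀(k_2−k_d)/(k_d L₀) = 1 − 2.51×-0.1780/(0.365×12.3) = 1.100, so
t_c = ln(0.5123 × 1.100) / -0.1780 = -0.5739 / -0.1780 = 3.224 d.
D_c = (k_d/k_2) L₀ e^(−k_d t_c) = (0.365/0.187) × 12.3 × e^(−0.365×3.224) = 1.952 × 12.3 × 0.3082 = 7.400 mg/L.
Minimum DO = C_s − D_c = 8.79 − 7.400 = 1.390 mg/L.
x_c = v t_c = 0.604 m/s × 3.224 d × 86400 s/d = 168300 m ≈ 168 km.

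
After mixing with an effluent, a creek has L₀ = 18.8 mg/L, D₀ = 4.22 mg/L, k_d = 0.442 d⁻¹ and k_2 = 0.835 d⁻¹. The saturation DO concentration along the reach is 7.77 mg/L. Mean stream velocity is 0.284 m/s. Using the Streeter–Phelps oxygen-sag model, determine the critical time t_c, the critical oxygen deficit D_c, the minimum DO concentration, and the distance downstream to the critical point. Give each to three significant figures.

With k_2/k_d = 1.889 and 1 − D₀(k_2−k_d)/(k_d L₀) = 0.8004,
t_c = ln(1.889 × 0.8004) / (0.835 − 0.442) = ln(1.512) / 0.3930 = 0.4135/0.3930 = 1.052 d.
L(t_c) = L₀ e^(−k_d t_c) = 18.8 × 0.6281 = 11.81 mg/L, and at the critical point k_2 D_c = k_d L, so D_c = (0.442/0.835) × 11.81 = 6.251 mg/L.
Minimum DO = C_s − D_c = 7.77 − 6.251 = 1.519 mg/L.
x_c = v t_c = 0.284 m/s × 1.052 d × 86400 s/d = 25820 m ≈ 25.8 km.

t_c ≈ 1.05 d; D_c ≈ 6.25 mg/L; min DO ≈ 1.52 mg/L; x_c ≈ 25.8 km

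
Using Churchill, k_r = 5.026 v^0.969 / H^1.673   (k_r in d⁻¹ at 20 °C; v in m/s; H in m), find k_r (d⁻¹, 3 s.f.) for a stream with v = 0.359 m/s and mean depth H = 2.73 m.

k_r ≈ 0.347 d⁻¹

k_r = 5.026 × 0.359^0.969 / 2.73^1.673 = 5.026 × 0.3706 / 5.367 = 0.3471 d⁻¹.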